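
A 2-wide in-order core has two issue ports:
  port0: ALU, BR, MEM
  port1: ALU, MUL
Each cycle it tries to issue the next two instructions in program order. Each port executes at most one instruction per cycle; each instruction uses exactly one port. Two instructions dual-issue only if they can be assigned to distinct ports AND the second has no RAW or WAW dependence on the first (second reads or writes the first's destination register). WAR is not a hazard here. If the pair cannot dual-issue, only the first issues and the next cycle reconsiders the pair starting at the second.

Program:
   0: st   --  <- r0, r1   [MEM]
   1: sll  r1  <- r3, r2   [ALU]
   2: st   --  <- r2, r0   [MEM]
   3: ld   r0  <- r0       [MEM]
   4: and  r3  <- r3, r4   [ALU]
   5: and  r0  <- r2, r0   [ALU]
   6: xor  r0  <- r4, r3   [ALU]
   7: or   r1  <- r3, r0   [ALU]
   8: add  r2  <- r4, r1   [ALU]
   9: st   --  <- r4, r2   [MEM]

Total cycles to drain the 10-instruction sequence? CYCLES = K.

t=0 i0&i1:st;sll ; dual
t=1 i2:st ; no-port MEM/MEM
t=2 i3&i4:ld;and ; dual
t=3 i5:and ; WAW r0
t=4 i6:xor ; RAW r0
t=5 i7:or ; RAW r1
t=6 i8:add ; RAW r2
t=7 i9:st ; tail

CYCLES = 8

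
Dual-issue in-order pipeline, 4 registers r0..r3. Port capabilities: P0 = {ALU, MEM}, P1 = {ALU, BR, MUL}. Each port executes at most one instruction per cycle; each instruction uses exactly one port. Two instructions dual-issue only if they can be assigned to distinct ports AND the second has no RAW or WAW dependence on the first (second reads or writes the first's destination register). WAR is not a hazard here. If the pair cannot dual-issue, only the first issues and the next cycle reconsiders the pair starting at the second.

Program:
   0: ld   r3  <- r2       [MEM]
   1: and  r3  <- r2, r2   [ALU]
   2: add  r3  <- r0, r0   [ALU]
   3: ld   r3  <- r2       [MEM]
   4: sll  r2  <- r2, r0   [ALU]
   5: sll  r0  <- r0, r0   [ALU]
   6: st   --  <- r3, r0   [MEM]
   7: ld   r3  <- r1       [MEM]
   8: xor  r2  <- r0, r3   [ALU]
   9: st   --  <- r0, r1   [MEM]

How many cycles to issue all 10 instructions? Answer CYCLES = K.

0. ld.MEM @i0  | WAW r3
1. and.ALU @i1  | WAW r3
2. add.ALU @i2  | WAW r3
3. ld.MEM+sll.ALU @i3+i4  | pair
4. sll.ALU @i5  | RAW r0
5. st.MEM @i6  | no-port MEM/MEM
6. ld.MEM @i7  | RAW r3
7. xor.ALU+st.MEM @i8+i9  | pair

CYCLES = 8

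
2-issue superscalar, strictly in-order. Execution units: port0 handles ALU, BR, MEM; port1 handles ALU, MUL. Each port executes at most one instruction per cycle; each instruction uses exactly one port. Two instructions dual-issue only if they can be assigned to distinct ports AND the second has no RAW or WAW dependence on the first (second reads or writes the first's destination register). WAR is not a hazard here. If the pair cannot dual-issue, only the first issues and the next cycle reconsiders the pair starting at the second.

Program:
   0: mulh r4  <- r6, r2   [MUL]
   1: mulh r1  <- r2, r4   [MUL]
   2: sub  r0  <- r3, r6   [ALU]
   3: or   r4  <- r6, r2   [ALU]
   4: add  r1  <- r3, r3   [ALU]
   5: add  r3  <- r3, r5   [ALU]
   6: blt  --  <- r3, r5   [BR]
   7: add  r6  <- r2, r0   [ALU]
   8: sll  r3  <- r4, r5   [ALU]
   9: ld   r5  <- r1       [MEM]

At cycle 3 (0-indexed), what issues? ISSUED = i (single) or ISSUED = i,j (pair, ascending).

ISSUED = 5

c0: i0 mulh.MUL  no-port MUL/MUL
c1: i1&i2 mulh.MUL+sub.ALU  pair
c2: i3&i4 or.ALU+add.ALU  pair
c3: i5 add.ALU  RAW r3
c4: i6&i7 blt.BR+add.ALU  pair
c5: i8&i9 sll.ALU+ld.MEM  pair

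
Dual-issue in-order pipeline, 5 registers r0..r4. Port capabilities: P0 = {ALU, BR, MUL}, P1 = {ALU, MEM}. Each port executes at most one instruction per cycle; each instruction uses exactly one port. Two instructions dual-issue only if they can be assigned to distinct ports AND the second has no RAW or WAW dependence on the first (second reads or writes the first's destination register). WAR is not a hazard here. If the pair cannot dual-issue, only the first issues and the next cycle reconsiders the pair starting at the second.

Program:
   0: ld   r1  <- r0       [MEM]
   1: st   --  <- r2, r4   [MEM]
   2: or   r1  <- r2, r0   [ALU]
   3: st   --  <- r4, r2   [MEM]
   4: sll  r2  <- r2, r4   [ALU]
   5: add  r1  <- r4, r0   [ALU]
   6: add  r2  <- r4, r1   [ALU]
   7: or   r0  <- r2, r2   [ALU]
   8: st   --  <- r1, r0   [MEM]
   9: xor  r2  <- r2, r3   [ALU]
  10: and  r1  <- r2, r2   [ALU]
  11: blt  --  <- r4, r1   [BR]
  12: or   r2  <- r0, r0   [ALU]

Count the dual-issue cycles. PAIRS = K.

c0: i0 ld  no-port MEM/MEM
c1: i1/i2 st;or  2-wide
c2: i3/i4 st;sll  2-wide
c3: i5 add  RAW r1
c4: i6 add  RAW r2
c5: i7 or  RAW r0
c6: i8/i9 st;xor  2-wide
c7: i10 and  RAW r1
c8: i11/i12 blt;or  2-wide

PAIRS = 4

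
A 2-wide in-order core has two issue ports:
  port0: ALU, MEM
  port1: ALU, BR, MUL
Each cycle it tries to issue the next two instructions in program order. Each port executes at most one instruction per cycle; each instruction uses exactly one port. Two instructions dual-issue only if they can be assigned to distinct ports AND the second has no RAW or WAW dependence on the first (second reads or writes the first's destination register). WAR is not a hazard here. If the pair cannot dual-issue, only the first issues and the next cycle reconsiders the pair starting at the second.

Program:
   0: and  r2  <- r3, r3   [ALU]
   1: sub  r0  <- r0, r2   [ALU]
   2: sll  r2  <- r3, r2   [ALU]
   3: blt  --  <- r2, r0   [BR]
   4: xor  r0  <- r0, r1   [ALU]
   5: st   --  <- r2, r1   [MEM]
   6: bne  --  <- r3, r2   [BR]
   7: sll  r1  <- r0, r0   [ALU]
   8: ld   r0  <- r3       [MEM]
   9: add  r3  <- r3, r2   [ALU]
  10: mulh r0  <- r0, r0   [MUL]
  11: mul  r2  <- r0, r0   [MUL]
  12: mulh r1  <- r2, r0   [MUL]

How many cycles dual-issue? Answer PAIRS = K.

PAIRS = 5

c0: i0 and.ALU  RAW r2
c1: i1+i2 sub.ALU+sll.ALU  2-wide
c2: i3+i4 blt.BR+xor.ALU  2-wide
c3: i5+i6 st.MEM+bne.BR  2-wide
c4: i7+i8 sll.ALU+ld.MEM  2-wide
c5: i9+i10 add.ALU+mulh.MUL  2-wide
c6: i11 mul.MUL  no-port MUL/MUL
c7: i12 mulh.MUL  tail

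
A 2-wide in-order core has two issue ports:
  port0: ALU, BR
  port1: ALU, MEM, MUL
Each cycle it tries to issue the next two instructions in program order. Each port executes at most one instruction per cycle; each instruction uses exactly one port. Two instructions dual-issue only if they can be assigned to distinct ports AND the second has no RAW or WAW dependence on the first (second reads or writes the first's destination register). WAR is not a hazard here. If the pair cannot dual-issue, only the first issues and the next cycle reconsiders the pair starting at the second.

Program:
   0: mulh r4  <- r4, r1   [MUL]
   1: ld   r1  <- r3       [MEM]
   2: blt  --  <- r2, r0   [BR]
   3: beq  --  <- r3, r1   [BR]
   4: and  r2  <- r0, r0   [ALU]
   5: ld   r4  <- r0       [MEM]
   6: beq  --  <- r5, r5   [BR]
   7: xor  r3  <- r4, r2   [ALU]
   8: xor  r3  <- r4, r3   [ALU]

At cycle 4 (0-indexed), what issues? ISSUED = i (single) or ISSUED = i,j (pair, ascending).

[0] i0  mulh.MUL  -- no-port MUL/MEM
[1] i1/i2  ld.MEM/blt.BR  -- dual
[2] i3/i4  beq.BR/and.ALU  -- dual
[3] i5/i6  ld.MEM/beq.BR  -- dual
[4] i7  xor.ALU  -- RAW+WAW r3
[5] i8  xor.ALU  -- tail

ISSUED = 7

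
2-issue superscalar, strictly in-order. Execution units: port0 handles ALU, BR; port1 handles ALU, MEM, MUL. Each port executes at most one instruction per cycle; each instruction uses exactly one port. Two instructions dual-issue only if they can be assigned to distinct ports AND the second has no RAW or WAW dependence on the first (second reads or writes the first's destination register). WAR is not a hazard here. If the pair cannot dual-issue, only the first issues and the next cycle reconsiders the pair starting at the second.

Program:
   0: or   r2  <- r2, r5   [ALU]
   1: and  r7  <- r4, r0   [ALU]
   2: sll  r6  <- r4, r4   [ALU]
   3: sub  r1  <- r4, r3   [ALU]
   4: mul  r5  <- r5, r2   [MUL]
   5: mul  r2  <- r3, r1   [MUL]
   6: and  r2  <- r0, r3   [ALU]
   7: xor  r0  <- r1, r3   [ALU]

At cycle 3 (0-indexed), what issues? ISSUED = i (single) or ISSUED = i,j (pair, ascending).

t=0 i0,i1:or.ALU and.ALU ; 2-wide
t=1 i2,i3:sll.ALU sub.ALU ; 2-wide
t=2 i4:mul.MUL ; no-port MUL/MUL
t=3 i5:mul.MUL ; WAW r2
t=4 i6,i7:and.ALU xor.ALU ; 2-wide

ISSUED = 5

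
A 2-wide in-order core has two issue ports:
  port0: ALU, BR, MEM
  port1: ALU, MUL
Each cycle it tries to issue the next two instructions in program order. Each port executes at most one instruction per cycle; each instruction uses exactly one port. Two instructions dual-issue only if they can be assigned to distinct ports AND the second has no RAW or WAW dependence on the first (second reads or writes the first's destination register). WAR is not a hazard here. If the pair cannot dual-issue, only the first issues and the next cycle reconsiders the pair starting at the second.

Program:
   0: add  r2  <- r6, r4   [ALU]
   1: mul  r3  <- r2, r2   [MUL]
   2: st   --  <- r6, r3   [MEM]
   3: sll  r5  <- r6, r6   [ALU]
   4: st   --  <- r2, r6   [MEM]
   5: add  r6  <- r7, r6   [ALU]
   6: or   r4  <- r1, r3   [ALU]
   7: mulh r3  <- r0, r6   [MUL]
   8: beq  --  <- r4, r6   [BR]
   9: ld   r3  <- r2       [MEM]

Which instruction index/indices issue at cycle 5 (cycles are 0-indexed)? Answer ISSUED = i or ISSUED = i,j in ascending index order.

ISSUED = 8

[0] i0  add  -- RAW r2
[1] i1  mul  -- RAW r3
[2] i2,i3  st+sll  -- pair
[3] i4,i5  st+add  -- pair
[4] i6,i7  or+mulh  -- pair
[5] i8  beq  -- no-port BR/MEM
[6] i9  ld  -- tail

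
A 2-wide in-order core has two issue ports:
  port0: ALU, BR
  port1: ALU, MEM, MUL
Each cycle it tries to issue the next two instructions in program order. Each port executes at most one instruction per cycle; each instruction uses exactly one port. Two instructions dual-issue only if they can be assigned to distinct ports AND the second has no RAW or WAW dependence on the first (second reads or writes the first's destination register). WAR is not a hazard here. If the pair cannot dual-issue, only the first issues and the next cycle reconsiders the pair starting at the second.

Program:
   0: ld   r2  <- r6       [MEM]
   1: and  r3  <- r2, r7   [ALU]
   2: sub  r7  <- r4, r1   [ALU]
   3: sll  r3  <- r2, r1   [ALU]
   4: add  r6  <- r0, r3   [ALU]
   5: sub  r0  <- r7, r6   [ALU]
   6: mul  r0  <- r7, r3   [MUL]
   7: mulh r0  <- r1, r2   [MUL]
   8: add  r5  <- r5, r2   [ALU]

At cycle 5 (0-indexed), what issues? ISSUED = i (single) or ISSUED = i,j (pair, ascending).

ISSUED = 6

[0] i0  ld.MEM  -- RAW r2
[1] i1/i2  and.ALU;sub.ALU  -- pair
[2] i3  sll.ALU  -- RAW r3
[3] i4  add.ALU  -- RAW r6
[4] i5  sub.ALU  -- WAW r0
[5] i6  mul.MUL  -- no-port MUL/MUL
[6] i7/i8  mulh.MUL;add.ALU  -- pair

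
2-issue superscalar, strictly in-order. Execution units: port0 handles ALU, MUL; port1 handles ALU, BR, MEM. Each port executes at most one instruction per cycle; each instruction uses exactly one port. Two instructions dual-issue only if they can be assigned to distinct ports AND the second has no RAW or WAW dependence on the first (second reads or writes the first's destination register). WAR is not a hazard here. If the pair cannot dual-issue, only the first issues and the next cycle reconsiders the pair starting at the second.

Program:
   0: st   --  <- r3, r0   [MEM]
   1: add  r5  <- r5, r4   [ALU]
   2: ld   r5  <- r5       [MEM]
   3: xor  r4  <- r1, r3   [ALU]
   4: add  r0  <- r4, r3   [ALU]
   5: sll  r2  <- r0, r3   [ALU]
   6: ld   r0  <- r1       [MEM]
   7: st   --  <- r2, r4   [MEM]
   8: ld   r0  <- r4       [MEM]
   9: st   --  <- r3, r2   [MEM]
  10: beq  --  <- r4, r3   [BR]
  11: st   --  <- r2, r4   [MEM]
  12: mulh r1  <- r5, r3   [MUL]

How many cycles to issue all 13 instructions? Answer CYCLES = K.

#0 head=0: st.MEM;add.ALU i0/i1 dual
#1 head=2: ld.MEM;xor.ALU i2/i3 dual
#2 head=4: add.ALU i4 RAW r0
#3 head=5: sll.ALU;ld.MEM i5/i6 dual
#4 head=7: st.MEM i7 no-port MEM/MEM
#5 head=8: ld.MEM i8 no-port MEM/MEM
#6 head=9: st.MEM i9 no-port MEM/BR
#7 head=10: beq.BR i10 no-port BR/MEM
#8 head=11: st.MEM;mulh.MUL i11/i12 dual

CYCLES = 9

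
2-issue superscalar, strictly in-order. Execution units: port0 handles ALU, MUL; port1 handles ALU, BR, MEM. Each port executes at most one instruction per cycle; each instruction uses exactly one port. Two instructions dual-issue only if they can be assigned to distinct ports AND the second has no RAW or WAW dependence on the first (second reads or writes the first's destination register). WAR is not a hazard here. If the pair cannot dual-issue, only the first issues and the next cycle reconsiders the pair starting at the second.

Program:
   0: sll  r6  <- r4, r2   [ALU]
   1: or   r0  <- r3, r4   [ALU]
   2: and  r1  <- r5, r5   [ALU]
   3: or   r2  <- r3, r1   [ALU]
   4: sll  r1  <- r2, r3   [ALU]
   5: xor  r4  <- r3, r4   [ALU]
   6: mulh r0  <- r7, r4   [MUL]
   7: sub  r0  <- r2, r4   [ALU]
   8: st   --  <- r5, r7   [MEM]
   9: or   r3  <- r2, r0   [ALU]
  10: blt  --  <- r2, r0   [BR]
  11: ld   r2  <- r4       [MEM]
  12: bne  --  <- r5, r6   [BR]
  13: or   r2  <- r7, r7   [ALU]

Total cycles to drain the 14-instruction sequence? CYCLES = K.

CYCLES = 9

0. sll.ALU or.ALU @i0&i1  | pair
1. and.ALU @i2  | RAW r1
2. or.ALU @i3  | RAW r2
3. sll.ALU xor.ALU @i4&i5  | pair
4. mulh.MUL @i6  | WAW r0
5. sub.ALU st.MEM @i7&i8  | pair
6. or.ALU blt.BR @i9&i10  | pair
7. ld.MEM @i11  | no-port MEM/BR
8. bne.BR or.ALU @i12&i13  | pair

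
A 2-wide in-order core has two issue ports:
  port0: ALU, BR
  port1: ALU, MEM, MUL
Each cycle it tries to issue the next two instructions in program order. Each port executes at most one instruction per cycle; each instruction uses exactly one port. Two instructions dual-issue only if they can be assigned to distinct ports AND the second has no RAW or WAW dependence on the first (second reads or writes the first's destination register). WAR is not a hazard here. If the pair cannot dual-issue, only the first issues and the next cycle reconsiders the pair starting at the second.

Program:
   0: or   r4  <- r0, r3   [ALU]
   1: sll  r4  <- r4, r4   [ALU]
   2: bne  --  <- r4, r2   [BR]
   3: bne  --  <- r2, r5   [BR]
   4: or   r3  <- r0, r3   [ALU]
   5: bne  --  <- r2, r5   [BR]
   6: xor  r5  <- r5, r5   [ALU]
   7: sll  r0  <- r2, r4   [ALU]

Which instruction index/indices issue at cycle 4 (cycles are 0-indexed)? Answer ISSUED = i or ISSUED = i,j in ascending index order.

0. or.ALU @i0  | RAW+WAW r4
1. sll.ALU @i1  | RAW r4
2. bne.BR @i2  | no-port BR/BR
3. bne.BR or.ALU @i3&i4  | 2-wide
4. bne.BR xor.ALU @i5&i6  | 2-wide
5. sll.ALU @i7  | tail

ISSUED = 5,6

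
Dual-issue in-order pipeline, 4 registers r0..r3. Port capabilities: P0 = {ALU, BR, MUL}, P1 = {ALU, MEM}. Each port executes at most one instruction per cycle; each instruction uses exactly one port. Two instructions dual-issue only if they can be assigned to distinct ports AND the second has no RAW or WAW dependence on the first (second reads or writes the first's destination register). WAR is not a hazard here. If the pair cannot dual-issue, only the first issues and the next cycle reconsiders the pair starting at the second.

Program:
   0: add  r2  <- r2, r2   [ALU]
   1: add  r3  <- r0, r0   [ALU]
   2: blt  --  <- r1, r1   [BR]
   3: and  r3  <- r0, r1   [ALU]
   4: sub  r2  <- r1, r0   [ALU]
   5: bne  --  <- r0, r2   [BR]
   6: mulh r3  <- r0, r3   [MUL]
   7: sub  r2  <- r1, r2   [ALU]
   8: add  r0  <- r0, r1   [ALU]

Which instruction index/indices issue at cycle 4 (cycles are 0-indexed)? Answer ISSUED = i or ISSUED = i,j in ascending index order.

ISSUED = 6,7

  cy0 -> i0+i1 (add;add) 2-wide
  cy1 -> i2+i3 (blt;and) 2-wide
  cy2 -> i4 (sub) RAW r2
  cy3 -> i5 (bne) no-port BR/MUL
  cy4 -> i6+i7 (mulh;sub) 2-wide
  cy5 -> i8 (add) tail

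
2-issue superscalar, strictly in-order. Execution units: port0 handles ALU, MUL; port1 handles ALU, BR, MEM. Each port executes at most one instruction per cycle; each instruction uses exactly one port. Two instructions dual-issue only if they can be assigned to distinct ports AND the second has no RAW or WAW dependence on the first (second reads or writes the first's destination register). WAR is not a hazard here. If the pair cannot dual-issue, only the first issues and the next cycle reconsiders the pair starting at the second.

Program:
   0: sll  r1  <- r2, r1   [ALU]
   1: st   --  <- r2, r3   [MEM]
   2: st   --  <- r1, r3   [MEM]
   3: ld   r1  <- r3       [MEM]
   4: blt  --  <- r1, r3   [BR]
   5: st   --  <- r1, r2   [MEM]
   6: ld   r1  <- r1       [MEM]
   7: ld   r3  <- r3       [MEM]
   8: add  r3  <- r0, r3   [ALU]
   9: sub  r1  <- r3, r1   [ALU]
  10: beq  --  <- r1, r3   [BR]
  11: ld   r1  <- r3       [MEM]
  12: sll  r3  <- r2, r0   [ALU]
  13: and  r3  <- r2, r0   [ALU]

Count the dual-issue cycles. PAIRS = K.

PAIRS = 2

0. sll;st @i0/i1  | dual
1. st @i2  | no-port MEM/MEM
2. ld @i3  | no-port MEM/BR
3. blt @i4  | no-port BR/MEM
4. st @i5  | no-port MEM/MEM
5. ld @i6  | no-port MEM/MEM
6. ld @i7  | RAW+WAW r3
7. add @i8  | RAW r3
8. sub @i9  | RAW r1
9. beq @i10  | no-port BR/MEM
10. ld;sll @i11/i12  | dual
11. and @i13  | tail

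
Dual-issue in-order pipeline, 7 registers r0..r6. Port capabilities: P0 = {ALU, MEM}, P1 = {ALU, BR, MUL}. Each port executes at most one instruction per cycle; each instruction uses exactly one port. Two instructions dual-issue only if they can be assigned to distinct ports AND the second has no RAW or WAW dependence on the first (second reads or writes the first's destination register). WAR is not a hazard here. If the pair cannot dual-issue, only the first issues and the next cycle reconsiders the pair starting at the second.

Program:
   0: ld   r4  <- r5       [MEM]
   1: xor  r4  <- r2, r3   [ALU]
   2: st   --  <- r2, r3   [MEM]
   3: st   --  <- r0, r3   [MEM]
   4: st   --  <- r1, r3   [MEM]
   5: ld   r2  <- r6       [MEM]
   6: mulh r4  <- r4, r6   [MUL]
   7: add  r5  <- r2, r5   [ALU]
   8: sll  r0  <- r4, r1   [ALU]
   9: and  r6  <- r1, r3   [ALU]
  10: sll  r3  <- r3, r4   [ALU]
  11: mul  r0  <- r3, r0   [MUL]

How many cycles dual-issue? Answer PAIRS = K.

PAIRS = 4

[0] i0  ld  -- WAW r4
[1] i1+i2  xor;st  -- 2-wide
[2] i3  st  -- no-port MEM/MEM
[3] i4  st  -- no-port MEM/MEM
[4] i5+i6  ld;mulh  -- 2-wide
[5] i7+i8  add;sll  -- 2-wide
[6] i9+i10  and;sll  -- 2-wide
[7] i11  mul  -- tail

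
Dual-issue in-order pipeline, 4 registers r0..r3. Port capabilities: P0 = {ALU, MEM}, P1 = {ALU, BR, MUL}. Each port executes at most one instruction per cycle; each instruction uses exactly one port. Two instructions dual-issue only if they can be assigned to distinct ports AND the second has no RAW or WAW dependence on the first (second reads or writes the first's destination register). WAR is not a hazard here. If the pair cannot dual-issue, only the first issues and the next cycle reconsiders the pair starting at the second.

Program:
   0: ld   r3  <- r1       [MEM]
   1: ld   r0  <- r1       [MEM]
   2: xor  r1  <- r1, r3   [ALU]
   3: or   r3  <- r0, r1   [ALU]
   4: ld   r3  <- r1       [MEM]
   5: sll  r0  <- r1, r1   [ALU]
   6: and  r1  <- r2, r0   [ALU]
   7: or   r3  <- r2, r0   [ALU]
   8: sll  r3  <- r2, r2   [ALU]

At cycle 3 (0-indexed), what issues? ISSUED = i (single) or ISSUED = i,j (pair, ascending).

ISSUED = 4,5

t=0 i0:ld ; no-port MEM/MEM
t=1 i1/i2:ld;xor ; pair
t=2 i3:or ; WAW r3
t=3 i4/i5:ld;sll ; pair
t=4 i6/i7:and;or ; pair
t=5 i8:sll ; tail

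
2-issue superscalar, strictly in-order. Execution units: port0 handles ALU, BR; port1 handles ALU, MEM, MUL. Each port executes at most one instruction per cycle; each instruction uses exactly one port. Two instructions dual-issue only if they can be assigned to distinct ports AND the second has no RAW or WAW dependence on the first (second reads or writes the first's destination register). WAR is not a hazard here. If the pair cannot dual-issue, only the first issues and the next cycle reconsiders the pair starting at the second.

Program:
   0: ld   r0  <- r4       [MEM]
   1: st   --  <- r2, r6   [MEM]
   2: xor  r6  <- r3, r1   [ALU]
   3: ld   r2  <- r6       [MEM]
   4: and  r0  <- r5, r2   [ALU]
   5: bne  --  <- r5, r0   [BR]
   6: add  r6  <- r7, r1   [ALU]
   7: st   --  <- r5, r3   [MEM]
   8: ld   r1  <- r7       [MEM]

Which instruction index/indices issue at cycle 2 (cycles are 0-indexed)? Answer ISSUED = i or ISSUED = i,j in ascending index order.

0. ld.MEM @i0  | no-port MEM/MEM
1. st.MEM+xor.ALU @i1/i2  | dual
2. ld.MEM @i3  | RAW r2
3. and.ALU @i4  | RAW r0
4. bne.BR+add.ALU @i5/i6  | dual
5. st.MEM @i7  | no-port MEM/MEM
6. ld.MEM @i8  | tail

ISSUED = 3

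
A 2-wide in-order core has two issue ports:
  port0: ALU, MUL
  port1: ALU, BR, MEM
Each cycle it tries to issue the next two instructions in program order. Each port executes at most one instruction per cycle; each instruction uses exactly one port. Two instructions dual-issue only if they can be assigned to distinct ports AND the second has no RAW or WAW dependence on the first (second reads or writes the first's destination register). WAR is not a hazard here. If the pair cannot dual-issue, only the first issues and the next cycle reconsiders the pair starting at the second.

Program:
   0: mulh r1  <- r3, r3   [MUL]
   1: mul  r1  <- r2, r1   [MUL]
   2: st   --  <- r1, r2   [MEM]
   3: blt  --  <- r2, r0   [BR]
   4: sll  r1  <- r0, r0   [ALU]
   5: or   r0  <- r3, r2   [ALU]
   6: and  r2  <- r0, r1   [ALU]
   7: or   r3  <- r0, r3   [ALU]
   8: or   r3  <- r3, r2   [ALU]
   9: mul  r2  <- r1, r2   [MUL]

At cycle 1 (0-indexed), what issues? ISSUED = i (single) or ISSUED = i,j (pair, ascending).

ISSUED = 1

  cy0 -> i0 (mulh) no-port MUL/MUL
  cy1 -> i1 (mul) RAW r1
  cy2 -> i2 (st) no-port MEM/BR
  cy3 -> i3/i4 (blt+sll) pair
  cy4 -> i5 (or) RAW r0
  cy5 -> i6/i7 (and+or) pair
  cy6 -> i8/i9 (or+mul) pair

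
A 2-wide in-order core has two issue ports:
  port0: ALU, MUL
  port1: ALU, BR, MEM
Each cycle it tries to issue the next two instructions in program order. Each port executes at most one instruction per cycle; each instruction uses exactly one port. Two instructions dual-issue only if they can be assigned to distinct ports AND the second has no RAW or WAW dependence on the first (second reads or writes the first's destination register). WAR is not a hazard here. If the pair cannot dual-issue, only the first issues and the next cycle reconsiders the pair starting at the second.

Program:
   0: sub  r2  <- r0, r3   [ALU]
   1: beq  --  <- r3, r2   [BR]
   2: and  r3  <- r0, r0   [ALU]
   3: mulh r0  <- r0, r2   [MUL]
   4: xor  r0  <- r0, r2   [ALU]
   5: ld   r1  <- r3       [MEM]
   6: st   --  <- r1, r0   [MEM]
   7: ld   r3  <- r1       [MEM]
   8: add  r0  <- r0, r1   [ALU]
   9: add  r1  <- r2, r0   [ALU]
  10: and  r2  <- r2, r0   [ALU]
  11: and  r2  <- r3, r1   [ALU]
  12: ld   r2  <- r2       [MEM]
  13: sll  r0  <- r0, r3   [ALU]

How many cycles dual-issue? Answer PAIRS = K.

PAIRS = 5

  cy0 -> i0 (sub.ALU) RAW r2
  cy1 -> i1&i2 (beq.BR;and.ALU) pair
  cy2 -> i3 (mulh.MUL) RAW+WAW r0
  cy3 -> i4&i5 (xor.ALU;ld.MEM) pair
  cy4 -> i6 (st.MEM) no-port MEM/MEM
  cy5 -> i7&i8 (ld.MEM;add.ALU) pair
  cy6 -> i9&i10 (add.ALU;and.ALU) pair
  cy7 -> i11 (and.ALU) RAW+WAW r2
  cy8 -> i12&i13 (ld.MEM;sll.ALU) pair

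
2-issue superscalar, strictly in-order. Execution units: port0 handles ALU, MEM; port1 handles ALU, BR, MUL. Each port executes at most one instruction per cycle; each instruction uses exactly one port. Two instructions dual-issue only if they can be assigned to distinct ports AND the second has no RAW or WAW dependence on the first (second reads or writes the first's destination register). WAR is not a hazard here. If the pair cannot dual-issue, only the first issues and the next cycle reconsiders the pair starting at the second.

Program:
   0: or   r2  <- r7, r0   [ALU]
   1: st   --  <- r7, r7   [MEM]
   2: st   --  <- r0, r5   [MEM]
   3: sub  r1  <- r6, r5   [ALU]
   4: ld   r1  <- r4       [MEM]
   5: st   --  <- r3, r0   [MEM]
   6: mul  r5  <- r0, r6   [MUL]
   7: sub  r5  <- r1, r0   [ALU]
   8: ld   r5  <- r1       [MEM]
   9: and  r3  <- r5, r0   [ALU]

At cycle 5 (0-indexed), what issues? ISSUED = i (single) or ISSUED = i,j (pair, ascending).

  cy0 -> i0&i1 (or/st) dual
  cy1 -> i2&i3 (st/sub) dual
  cy2 -> i4 (ld) no-port MEM/MEM
  cy3 -> i5&i6 (st/mul) dual
  cy4 -> i7 (sub) WAW r5
  cy5 -> i8 (ld) RAW r5
  cy6 -> i9 (and) tail

ISSUED = 8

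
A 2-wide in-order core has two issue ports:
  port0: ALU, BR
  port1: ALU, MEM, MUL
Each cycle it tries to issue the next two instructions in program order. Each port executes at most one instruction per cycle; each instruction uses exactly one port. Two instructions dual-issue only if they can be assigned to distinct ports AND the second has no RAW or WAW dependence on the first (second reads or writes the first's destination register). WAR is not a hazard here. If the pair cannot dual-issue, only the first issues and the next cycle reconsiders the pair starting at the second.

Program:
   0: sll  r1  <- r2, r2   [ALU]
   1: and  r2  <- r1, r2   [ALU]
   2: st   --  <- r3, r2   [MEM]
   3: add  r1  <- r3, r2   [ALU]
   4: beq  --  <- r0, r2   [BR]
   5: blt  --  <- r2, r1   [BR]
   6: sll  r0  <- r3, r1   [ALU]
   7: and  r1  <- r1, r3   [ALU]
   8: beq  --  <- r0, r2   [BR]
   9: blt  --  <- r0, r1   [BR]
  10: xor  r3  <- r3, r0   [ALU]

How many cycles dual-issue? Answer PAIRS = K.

  cy0 -> i0 (sll.ALU) RAW r1
  cy1 -> i1 (and.ALU) RAW r2
  cy2 -> i2&i3 (st.MEM+add.ALU) dual
  cy3 -> i4 (beq.BR) no-port BR/BR
  cy4 -> i5&i6 (blt.BR+sll.ALU) dual
  cy5 -> i7&i8 (and.ALU+beq.BR) dual
  cy6 -> i9&i10 (blt.BR+xor.ALU) dual

PAIRS = 4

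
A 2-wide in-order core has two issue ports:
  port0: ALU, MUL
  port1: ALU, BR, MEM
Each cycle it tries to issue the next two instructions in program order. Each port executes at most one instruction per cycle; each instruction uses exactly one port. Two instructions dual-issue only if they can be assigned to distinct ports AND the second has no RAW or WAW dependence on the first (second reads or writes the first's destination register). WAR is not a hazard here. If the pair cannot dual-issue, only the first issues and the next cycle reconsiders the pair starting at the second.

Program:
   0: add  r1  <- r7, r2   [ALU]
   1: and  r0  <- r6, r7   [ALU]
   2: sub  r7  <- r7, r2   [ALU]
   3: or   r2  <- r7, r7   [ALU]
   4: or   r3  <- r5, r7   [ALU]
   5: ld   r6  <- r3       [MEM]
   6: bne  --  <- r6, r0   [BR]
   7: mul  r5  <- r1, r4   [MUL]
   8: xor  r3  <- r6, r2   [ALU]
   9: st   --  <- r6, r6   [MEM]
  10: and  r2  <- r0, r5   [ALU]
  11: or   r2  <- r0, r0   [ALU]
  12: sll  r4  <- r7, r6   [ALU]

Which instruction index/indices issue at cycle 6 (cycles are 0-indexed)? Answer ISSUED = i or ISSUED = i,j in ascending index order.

ISSUED = 10

t=0 i0&i1:add.ALU+and.ALU ; pair
t=1 i2:sub.ALU ; RAW r7
t=2 i3&i4:or.ALU+or.ALU ; pair
t=3 i5:ld.MEM ; no-port MEM/BR
t=4 i6&i7:bne.BR+mul.MUL ; pair
t=5 i8&i9:xor.ALU+st.MEM ; pair
t=6 i10:and.ALU ; WAW r2
t=7 i11&i12:or.ALU+sll.ALU ; pair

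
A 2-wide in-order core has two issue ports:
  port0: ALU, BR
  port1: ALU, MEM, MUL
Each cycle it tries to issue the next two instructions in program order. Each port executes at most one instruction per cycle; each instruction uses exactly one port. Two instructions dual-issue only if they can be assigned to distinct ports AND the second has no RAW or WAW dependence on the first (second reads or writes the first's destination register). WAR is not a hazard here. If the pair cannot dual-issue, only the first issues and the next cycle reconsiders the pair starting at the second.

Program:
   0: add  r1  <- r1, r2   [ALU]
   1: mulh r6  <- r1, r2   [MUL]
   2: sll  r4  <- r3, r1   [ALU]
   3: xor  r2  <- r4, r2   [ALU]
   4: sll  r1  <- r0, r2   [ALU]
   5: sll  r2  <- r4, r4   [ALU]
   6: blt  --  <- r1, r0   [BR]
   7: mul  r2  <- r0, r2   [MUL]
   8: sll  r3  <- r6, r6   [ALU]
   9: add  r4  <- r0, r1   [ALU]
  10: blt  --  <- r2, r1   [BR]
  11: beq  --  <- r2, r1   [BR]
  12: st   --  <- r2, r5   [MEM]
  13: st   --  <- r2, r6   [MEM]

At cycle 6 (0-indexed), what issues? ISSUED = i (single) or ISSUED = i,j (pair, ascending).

c0: i0 add.ALU  RAW r1
c1: i1,i2 mulh.MUL/sll.ALU  dual
c2: i3 xor.ALU  RAW r2
c3: i4,i5 sll.ALU/sll.ALU  dual
c4: i6,i7 blt.BR/mul.MUL  dual
c5: i8,i9 sll.ALU/add.ALU  dual
c6: i10 blt.BR  no-port BR/BR
c7: i11,i12 beq.BR/st.MEM  dual
c8: i13 st.MEM  tail

ISSUED = 10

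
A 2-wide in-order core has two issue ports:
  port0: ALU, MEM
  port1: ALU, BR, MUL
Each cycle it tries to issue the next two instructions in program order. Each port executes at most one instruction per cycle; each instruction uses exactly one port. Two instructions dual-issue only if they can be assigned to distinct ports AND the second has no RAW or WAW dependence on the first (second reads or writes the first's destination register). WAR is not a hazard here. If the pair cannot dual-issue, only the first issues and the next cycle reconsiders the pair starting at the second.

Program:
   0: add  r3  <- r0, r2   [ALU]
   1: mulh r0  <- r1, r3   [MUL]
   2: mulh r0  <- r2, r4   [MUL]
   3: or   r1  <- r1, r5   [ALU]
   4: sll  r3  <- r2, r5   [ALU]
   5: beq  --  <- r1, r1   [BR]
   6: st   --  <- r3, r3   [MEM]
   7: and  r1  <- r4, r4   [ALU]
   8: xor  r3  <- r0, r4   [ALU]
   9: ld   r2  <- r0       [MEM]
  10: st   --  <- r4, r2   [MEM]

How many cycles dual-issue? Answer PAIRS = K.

  cy0 -> i0 (add) RAW r3
  cy1 -> i1 (mulh) no-port MUL/MUL
  cy2 -> i2/i3 (mulh;or) dual
  cy3 -> i4/i5 (sll;beq) dual
  cy4 -> i6/i7 (st;and) dual
  cy5 -> i8/i9 (xor;ld) dual
  cy6 -> i10 (st) tail

PAIRS = 4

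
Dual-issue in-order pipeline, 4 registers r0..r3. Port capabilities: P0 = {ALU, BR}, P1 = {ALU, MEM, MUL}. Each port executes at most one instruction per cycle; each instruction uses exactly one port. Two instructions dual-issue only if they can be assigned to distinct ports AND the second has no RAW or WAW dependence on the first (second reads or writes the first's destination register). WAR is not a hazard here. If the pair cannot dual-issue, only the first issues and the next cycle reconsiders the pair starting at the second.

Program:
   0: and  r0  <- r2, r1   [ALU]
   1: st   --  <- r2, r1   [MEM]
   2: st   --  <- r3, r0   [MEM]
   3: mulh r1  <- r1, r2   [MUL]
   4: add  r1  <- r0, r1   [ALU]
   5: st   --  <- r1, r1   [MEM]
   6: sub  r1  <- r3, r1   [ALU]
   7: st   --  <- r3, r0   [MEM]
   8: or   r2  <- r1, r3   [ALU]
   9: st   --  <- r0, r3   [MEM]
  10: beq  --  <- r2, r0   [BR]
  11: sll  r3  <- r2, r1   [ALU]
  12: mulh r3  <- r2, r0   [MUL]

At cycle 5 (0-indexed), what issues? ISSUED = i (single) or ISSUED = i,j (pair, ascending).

ISSUED = 7,8

c0: i0,i1 and.ALU st.MEM  dual
c1: i2 st.MEM  no-port MEM/MUL
c2: i3 mulh.MUL  RAW+WAW r1
c3: i4 add.ALU  RAW r1
c4: i5,i6 st.MEM sub.ALU  dual
c5: i7,i8 st.MEM or.ALU  dual
c6: i9,i10 st.MEM beq.BR  dual
c7: i11 sll.ALU  WAW r3
c8: i12 mulh.MUL  tail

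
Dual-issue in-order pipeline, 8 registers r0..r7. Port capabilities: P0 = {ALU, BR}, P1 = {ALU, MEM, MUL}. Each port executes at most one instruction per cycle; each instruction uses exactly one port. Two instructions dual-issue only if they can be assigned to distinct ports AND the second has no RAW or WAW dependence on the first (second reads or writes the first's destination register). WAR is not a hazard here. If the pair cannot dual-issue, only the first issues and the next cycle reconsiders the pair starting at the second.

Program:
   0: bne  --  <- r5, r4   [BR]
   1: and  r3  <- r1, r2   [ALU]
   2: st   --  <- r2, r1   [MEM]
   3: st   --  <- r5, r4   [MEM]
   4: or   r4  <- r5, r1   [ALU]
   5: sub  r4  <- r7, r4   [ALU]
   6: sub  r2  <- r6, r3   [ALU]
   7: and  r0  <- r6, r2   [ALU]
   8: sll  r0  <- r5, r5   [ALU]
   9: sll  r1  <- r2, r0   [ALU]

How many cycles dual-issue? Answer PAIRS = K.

PAIRS = 3

c0: i0,i1 bne.BR and.ALU  pair
c1: i2 st.MEM  no-port MEM/MEM
c2: i3,i4 st.MEM or.ALU  pair
c3: i5,i6 sub.ALU sub.ALU  pair
c4: i7 and.ALU  WAW r0
c5: i8 sll.ALU  RAW r0
c6: i9 sll.ALU  tail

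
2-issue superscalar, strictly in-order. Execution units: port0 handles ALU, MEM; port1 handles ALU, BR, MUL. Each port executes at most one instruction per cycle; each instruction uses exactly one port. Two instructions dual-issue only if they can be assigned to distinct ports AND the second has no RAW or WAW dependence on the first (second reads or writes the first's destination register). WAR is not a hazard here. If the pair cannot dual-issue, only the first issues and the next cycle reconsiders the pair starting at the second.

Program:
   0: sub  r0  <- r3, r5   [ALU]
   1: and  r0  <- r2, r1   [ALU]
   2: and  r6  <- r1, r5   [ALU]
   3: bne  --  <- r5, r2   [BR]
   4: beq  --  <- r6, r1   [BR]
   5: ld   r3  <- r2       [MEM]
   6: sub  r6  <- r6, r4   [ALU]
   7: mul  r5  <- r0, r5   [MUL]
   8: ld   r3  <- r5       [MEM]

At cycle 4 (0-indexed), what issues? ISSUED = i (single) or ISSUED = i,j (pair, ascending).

ISSUED = 6,7

  cy0 -> i0 (sub.ALU) WAW r0
  cy1 -> i1,i2 (and.ALU;and.ALU) dual
  cy2 -> i3 (bne.BR) no-port BR/BR
  cy3 -> i4,i5 (beq.BR;ld.MEM) dual
  cy4 -> i6,i7 (sub.ALU;mul.MUL) dual
  cy5 -> i8 (ld.MEM) tail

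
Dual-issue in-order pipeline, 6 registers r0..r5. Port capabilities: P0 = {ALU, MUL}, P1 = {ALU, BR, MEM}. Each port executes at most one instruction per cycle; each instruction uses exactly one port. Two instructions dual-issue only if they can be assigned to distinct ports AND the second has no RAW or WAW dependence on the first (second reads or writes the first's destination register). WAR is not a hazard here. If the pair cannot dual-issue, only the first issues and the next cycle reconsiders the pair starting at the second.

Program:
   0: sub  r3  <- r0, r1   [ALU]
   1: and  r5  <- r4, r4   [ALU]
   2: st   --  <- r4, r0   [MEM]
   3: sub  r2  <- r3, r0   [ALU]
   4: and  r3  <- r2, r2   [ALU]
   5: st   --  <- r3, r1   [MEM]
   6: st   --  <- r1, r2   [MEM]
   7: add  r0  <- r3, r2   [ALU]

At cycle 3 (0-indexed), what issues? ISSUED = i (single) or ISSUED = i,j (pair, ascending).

ISSUED = 5

t=0 i0,i1:sub;and ; pair
t=1 i2,i3:st;sub ; pair
t=2 i4:and ; RAW r3
t=3 i5:st ; no-port MEM/MEM
t=4 i6,i7:st;add ; pair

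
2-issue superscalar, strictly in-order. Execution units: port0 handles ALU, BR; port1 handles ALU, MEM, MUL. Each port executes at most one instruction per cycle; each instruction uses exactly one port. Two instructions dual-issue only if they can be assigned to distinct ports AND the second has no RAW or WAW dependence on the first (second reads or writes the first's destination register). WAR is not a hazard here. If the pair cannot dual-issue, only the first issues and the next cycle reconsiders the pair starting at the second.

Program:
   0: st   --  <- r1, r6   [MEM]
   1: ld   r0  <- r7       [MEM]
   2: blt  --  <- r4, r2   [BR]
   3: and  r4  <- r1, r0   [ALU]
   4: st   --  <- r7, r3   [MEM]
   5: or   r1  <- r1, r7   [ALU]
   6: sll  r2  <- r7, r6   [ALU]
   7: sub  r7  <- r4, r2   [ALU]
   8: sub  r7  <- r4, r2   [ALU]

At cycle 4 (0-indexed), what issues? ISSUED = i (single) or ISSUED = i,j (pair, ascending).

  cy0 -> i0 (st) no-port MEM/MEM
  cy1 -> i1&i2 (ld;blt) 2-wide
  cy2 -> i3&i4 (and;st) 2-wide
  cy3 -> i5&i6 (or;sll) 2-wide
  cy4 -> i7 (sub) WAW r7
  cy5 -> i8 (sub) tail

ISSUED = 7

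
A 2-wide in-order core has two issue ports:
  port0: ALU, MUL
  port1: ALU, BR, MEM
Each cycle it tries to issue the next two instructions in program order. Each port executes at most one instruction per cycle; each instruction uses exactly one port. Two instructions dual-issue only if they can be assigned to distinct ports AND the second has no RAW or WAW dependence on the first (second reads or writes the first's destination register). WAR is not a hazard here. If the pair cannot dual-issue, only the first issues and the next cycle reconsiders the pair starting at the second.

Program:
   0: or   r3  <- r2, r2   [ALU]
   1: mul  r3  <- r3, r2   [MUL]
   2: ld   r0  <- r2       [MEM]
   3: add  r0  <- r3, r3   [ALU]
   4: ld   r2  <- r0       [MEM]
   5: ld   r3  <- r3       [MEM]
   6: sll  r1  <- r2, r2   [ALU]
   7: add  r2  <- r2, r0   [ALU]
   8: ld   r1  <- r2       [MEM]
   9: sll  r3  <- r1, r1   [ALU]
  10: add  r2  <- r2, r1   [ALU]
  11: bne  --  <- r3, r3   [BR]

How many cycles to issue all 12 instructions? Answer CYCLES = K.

0. or @i0  | RAW+WAW r3
1. mul+ld @i1,i2  | dual
2. add @i3  | RAW r0
3. ld @i4  | no-port MEM/MEM
4. ld+sll @i5,i6  | dual
5. add @i7  | RAW r2
6. ld @i8  | RAW r1
7. sll+add @i9,i10  | dual
8. bne @i11  | tail

CYCLES = 9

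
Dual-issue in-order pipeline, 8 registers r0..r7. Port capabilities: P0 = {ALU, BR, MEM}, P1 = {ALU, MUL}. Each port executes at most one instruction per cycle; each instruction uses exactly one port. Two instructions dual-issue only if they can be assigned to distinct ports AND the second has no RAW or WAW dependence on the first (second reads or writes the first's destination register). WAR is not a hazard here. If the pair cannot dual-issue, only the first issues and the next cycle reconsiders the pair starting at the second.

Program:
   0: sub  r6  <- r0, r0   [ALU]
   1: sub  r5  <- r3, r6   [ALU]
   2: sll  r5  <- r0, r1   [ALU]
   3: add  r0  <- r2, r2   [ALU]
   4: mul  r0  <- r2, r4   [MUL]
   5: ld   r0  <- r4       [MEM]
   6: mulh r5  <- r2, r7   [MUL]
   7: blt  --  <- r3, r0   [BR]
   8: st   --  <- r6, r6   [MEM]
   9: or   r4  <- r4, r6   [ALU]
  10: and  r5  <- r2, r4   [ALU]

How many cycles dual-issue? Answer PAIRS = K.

PAIRS = 3

c0: i0 sub  RAW r6
c1: i1 sub  WAW r5
c2: i2+i3 sll/add  dual
c3: i4 mul  WAW r0
c4: i5+i6 ld/mulh  dual
c5: i7 blt  no-port BR/MEM
c6: i8+i9 st/or  dual
c7: i10 and  tail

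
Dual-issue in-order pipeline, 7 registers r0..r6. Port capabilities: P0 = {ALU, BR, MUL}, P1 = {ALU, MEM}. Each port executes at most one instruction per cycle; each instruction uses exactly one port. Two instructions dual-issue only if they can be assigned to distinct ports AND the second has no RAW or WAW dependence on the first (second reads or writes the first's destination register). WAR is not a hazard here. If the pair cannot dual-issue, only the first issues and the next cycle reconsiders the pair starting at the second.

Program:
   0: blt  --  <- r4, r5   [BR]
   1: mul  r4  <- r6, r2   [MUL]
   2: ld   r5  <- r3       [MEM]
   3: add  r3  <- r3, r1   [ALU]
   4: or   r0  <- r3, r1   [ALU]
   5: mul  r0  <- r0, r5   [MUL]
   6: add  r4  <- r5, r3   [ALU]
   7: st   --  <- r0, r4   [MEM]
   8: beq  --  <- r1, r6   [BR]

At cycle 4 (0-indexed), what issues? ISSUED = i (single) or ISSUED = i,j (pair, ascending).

#0 head=0: blt i0 no-port BR/MUL
#1 head=1: mul;ld i1&i2 dual
#2 head=3: add i3 RAW r3
#3 head=4: or i4 RAW+WAW r0
#4 head=5: mul;add i5&i6 dual
#5 head=7: st;beq i7&i8 dual

ISSUED = 5,6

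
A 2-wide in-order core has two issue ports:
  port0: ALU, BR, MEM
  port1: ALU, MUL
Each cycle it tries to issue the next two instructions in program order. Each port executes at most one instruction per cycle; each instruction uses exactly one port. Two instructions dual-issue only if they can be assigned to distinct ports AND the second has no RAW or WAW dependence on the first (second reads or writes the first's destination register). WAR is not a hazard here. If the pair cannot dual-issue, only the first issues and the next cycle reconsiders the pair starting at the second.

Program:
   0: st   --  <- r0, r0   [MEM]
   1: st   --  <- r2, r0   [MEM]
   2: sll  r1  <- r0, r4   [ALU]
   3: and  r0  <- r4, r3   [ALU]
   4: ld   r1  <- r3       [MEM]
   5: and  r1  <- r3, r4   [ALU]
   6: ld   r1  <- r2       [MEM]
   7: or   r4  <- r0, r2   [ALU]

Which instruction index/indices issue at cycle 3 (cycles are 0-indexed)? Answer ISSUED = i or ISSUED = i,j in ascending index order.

ISSUED = 5

c0: i0 st  no-port MEM/MEM
c1: i1&i2 st sll  dual
c2: i3&i4 and ld  dual
c3: i5 and  WAW r1
c4: i6&i7 ld or  dual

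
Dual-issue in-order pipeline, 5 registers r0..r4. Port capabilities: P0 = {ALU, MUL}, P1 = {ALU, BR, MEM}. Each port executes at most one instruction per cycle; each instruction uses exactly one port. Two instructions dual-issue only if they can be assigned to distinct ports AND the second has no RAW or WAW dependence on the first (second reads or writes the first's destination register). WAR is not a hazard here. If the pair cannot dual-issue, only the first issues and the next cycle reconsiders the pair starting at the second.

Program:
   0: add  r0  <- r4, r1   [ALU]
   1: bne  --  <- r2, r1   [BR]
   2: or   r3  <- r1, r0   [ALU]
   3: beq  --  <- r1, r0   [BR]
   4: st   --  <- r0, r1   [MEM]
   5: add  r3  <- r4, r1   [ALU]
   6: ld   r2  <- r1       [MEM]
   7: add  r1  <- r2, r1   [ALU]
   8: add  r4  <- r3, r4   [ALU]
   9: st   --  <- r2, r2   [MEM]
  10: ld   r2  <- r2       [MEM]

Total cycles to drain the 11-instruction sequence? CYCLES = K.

CYCLES = 7

t=0 i0+i1:add/bne ; pair
t=1 i2+i3:or/beq ; pair
t=2 i4+i5:st/add ; pair
t=3 i6:ld ; RAW r2
t=4 i7+i8:add/add ; pair
t=5 i9:st ; no-port MEM/MEM
t=6 i10:ld ; tail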